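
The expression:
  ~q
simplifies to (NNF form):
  ~q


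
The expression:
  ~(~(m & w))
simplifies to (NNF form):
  m & w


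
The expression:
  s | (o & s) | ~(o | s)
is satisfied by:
  {s: True, o: False}
  {o: False, s: False}
  {o: True, s: True}


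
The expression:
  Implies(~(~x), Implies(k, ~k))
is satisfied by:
  {k: False, x: False}
  {x: True, k: False}
  {k: True, x: False}


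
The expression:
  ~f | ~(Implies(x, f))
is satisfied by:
  {f: False}


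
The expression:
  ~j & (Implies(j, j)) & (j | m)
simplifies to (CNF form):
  m & ~j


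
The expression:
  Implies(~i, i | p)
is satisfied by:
  {i: True, p: True}
  {i: True, p: False}
  {p: True, i: False}


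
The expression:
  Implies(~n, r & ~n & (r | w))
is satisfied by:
  {r: True, n: True}
  {r: True, n: False}
  {n: True, r: False}


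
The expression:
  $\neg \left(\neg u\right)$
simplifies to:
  $u$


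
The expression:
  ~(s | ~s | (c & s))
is never true.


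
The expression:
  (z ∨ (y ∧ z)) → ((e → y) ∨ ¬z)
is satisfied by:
  {y: True, e: False, z: False}
  {e: False, z: False, y: False}
  {y: True, z: True, e: False}
  {z: True, e: False, y: False}
  {y: True, e: True, z: False}
  {e: True, y: False, z: False}
  {y: True, z: True, e: True}


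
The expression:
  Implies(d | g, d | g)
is always true.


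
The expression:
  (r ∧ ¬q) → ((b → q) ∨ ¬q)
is always true.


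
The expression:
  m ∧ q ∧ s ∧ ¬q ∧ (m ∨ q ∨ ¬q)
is never true.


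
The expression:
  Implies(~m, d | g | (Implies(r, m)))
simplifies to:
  d | g | m | ~r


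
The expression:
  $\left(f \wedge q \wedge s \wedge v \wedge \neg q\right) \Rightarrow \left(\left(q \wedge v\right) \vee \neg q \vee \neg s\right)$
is always true.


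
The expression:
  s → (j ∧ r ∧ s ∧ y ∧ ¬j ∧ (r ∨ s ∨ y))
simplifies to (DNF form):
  ¬s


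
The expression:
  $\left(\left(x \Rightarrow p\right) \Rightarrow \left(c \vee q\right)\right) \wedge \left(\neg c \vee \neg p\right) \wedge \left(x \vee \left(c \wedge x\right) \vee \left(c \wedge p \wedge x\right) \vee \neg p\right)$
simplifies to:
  $\left(c \wedge \neg p\right) \vee \left(q \wedge \neg p\right) \vee \left(x \wedge \neg p\right) \vee \left(q \wedge x \wedge \neg c\right)$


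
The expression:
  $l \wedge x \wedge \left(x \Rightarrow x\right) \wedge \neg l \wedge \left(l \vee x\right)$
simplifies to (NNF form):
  $\text{False}$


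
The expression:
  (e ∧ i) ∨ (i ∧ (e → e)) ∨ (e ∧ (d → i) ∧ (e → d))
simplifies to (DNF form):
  i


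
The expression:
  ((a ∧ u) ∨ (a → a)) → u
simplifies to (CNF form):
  u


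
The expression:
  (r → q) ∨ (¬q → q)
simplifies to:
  q ∨ ¬r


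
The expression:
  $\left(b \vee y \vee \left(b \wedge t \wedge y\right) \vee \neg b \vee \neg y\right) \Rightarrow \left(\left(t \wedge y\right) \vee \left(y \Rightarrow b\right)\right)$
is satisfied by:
  {b: True, t: True, y: False}
  {b: True, t: False, y: False}
  {t: True, b: False, y: False}
  {b: False, t: False, y: False}
  {b: True, y: True, t: True}
  {b: True, y: True, t: False}
  {y: True, t: True, b: False}


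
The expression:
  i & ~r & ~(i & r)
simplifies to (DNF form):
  i & ~r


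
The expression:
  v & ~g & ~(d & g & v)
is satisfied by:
  {v: True, g: False}


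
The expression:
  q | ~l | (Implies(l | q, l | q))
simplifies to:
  True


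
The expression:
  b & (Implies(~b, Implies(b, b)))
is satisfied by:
  {b: True}


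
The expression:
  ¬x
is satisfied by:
  {x: False}


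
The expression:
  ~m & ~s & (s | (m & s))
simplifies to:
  False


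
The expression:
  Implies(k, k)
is always true.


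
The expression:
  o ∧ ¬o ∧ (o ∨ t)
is never true.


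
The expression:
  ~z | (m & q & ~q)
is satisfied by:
  {z: False}


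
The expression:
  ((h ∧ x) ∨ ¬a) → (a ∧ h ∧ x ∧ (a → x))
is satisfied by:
  {a: True}


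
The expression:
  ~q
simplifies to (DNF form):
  ~q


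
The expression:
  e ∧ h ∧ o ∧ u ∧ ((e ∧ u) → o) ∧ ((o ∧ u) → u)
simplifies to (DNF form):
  e ∧ h ∧ o ∧ u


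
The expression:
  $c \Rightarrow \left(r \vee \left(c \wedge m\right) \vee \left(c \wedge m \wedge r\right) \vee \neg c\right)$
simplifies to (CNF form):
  $m \vee r \vee \neg c$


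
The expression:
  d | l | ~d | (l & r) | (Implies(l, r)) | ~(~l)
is always true.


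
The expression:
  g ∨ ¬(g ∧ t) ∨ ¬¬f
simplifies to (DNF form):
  True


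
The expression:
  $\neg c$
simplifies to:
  $\neg c$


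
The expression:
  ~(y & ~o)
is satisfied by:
  {o: True, y: False}
  {y: False, o: False}
  {y: True, o: True}


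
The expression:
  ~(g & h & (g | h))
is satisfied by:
  {h: False, g: False}
  {g: True, h: False}
  {h: True, g: False}


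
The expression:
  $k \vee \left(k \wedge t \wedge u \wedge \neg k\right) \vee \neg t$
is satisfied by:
  {k: True, t: False}
  {t: False, k: False}
  {t: True, k: True}


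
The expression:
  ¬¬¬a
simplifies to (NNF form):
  ¬a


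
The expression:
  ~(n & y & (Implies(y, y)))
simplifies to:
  ~n | ~y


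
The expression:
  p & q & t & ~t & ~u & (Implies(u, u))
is never true.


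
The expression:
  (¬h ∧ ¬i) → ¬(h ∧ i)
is always true.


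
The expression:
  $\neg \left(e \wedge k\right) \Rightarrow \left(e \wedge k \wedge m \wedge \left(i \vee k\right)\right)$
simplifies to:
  $e \wedge k$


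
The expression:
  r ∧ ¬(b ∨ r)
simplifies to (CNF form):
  False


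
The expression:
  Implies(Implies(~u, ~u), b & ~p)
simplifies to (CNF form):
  b & ~p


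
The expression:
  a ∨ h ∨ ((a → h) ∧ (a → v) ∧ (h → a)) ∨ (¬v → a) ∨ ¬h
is always true.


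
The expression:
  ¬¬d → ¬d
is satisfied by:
  {d: False}


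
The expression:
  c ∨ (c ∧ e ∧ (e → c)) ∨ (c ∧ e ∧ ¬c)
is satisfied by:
  {c: True}


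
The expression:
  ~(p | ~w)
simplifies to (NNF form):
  w & ~p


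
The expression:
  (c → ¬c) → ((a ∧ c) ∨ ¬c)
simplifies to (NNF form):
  True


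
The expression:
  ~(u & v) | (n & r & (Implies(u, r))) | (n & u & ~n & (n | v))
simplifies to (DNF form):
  ~u | ~v | (n & r)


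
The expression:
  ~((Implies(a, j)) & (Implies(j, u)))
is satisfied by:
  {a: True, u: False, j: False}
  {j: True, a: True, u: False}
  {j: True, u: False, a: False}
  {a: True, u: True, j: False}


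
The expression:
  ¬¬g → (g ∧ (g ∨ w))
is always true.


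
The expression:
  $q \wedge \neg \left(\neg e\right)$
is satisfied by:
  {e: True, q: True}


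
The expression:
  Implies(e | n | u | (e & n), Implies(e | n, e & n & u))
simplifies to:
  (e | ~n) & (n | ~e) & (u | ~n)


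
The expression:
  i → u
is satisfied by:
  {u: True, i: False}
  {i: False, u: False}
  {i: True, u: True}


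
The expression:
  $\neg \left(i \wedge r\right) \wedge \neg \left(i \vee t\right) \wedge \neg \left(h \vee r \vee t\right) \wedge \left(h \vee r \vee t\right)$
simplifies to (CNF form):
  $\text{False}$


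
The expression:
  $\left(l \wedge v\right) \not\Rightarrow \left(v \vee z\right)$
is never true.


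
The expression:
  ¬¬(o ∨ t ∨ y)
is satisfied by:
  {y: True, t: True, o: True}
  {y: True, t: True, o: False}
  {y: True, o: True, t: False}
  {y: True, o: False, t: False}
  {t: True, o: True, y: False}
  {t: True, o: False, y: False}
  {o: True, t: False, y: False}


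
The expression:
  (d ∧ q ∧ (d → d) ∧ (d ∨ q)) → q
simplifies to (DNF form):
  True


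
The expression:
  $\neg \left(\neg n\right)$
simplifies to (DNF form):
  $n$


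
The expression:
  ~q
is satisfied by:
  {q: False}


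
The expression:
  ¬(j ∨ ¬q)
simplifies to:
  q ∧ ¬j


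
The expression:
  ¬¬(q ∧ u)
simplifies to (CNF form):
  q ∧ u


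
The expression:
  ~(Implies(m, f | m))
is never true.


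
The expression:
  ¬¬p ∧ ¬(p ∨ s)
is never true.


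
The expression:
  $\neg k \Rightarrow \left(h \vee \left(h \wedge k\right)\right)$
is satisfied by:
  {k: True, h: True}
  {k: True, h: False}
  {h: True, k: False}


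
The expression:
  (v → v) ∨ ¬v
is always true.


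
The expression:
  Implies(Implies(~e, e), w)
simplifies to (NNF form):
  w | ~e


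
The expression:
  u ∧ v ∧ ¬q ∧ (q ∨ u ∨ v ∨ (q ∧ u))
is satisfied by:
  {u: True, v: True, q: False}


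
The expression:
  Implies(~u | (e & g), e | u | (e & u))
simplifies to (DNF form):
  e | u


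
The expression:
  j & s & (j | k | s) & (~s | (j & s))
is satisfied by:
  {j: True, s: True}


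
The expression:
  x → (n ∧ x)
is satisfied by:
  {n: True, x: False}
  {x: False, n: False}
  {x: True, n: True}


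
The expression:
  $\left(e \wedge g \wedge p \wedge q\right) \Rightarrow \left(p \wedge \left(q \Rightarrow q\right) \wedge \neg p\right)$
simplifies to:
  $\neg e \vee \neg g \vee \neg p \vee \neg q$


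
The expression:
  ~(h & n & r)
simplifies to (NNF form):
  ~h | ~n | ~r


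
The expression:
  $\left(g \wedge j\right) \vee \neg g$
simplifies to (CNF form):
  $j \vee \neg g$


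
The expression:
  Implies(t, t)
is always true.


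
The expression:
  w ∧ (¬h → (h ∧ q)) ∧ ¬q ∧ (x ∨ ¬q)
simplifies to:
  h ∧ w ∧ ¬q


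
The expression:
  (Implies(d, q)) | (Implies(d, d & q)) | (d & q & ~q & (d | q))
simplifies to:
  q | ~d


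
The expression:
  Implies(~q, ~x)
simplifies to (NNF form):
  q | ~x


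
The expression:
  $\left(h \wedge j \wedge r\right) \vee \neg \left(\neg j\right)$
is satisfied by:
  {j: True}


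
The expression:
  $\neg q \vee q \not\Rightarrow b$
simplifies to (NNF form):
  $\neg b \vee \neg q$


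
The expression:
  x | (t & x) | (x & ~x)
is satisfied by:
  {x: True}


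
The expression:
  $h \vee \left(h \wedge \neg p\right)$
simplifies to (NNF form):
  $h$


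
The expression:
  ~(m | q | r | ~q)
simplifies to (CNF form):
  False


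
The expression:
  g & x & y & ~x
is never true.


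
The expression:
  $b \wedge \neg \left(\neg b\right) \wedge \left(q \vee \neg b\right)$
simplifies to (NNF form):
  $b \wedge q$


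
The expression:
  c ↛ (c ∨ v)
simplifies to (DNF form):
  False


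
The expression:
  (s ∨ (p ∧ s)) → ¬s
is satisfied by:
  {s: False}


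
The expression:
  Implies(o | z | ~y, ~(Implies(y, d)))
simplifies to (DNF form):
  (y & ~d) | (y & ~d & ~o) | (y & ~d & ~z) | (y & ~o & ~z)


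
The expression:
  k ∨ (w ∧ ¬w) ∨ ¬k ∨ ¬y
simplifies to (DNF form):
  True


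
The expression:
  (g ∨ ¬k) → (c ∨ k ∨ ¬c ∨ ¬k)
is always true.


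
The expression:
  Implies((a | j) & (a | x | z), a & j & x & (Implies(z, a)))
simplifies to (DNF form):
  (a & ~a) | (a & j & x) | (~a & ~j) | (a & j & ~a) | (a & x & ~a) | (j & x & ~j) | (a & ~a & ~j) | (a & ~a & ~x) | (a & ~a & ~z) | (j & ~a & ~j) | (x & ~a & ~j) | (a & j & x & ~j) | (a & j & x & ~x) | (a & j & x & ~z) | (~a & ~j & ~x) | (~a & ~j & ~z) | (~a & ~x & ~z) | (a & j & ~a & ~j) | (a & j & ~a & ~x) | (a & j & ~a & ~z) | (a & x & ~a & ~j) | (a & x & ~a & ~x) | (a & x & ~a & ~z) | (j & x & ~j & ~x) | (j & x & ~j & ~z) | (j & x & ~x & ~z) | (j & ~a & ~j & ~x) | (j & ~a & ~j & ~z) | (j & ~a & ~x & ~z) | (x & ~a & ~j & ~x) | (x & ~a & ~j & ~z) | (x & ~a & ~x & ~z)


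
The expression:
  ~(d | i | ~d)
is never true.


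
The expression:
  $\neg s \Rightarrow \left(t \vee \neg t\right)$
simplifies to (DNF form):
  $\text{True}$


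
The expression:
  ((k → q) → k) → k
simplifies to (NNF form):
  True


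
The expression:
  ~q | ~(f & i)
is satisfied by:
  {q: False, i: False, f: False}
  {f: True, q: False, i: False}
  {i: True, q: False, f: False}
  {f: True, i: True, q: False}
  {q: True, f: False, i: False}
  {f: True, q: True, i: False}
  {i: True, q: True, f: False}


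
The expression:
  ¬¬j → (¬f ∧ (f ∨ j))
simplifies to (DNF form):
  ¬f ∨ ¬j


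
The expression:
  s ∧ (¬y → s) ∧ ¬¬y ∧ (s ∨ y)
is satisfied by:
  {s: True, y: True}


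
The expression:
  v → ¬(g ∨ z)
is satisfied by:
  {g: False, v: False, z: False}
  {z: True, g: False, v: False}
  {g: True, z: False, v: False}
  {z: True, g: True, v: False}
  {v: True, z: False, g: False}


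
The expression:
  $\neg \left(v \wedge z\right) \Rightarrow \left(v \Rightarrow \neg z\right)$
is always true.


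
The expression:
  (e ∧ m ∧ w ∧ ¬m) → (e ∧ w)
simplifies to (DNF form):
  True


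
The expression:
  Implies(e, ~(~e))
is always true.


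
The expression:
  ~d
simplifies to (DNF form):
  ~d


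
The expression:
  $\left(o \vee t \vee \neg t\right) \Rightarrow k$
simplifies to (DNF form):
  $k$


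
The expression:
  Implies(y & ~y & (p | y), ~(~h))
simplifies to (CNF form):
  True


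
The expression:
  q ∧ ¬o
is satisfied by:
  {q: True, o: False}


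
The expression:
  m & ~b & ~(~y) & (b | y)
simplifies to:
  m & y & ~b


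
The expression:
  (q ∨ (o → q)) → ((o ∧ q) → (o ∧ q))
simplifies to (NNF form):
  True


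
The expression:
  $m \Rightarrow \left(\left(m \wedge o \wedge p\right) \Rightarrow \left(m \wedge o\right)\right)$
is always true.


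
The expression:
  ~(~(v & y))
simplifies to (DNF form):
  v & y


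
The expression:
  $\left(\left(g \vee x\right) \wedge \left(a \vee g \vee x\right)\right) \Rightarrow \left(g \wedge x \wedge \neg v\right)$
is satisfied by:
  {v: False, x: False, g: False}
  {v: True, x: False, g: False}
  {x: True, g: True, v: False}


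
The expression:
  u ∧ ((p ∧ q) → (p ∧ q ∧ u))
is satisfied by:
  {u: True}


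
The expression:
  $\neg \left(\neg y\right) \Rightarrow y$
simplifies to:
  $\text{True}$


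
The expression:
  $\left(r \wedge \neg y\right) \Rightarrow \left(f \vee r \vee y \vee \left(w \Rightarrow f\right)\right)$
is always true.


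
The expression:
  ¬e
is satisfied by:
  {e: False}


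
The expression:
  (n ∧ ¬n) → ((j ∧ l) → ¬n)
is always true.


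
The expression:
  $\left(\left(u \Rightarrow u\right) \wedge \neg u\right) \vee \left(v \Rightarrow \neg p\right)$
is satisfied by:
  {p: False, v: False, u: False}
  {u: True, p: False, v: False}
  {v: True, p: False, u: False}
  {u: True, v: True, p: False}
  {p: True, u: False, v: False}
  {u: True, p: True, v: False}
  {v: True, p: True, u: False}


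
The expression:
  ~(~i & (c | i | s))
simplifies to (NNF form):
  i | (~c & ~s)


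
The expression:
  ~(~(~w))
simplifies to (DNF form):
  ~w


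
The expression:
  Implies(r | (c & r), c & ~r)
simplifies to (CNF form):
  ~r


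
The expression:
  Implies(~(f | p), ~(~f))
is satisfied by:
  {p: True, f: True}
  {p: True, f: False}
  {f: True, p: False}


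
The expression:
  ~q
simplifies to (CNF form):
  ~q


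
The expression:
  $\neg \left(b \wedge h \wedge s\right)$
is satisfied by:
  {s: False, b: False, h: False}
  {h: True, s: False, b: False}
  {b: True, s: False, h: False}
  {h: True, b: True, s: False}
  {s: True, h: False, b: False}
  {h: True, s: True, b: False}
  {b: True, s: True, h: False}


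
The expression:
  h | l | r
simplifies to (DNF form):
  h | l | r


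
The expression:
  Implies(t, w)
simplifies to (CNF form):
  w | ~t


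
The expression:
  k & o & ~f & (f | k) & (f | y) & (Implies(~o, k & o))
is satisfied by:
  {o: True, y: True, k: True, f: False}


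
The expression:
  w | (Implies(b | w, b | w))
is always true.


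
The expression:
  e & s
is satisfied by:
  {e: True, s: True}


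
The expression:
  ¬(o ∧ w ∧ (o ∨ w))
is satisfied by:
  {w: False, o: False}
  {o: True, w: False}
  {w: True, o: False}


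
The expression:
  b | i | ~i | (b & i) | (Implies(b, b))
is always true.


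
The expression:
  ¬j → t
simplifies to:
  j ∨ t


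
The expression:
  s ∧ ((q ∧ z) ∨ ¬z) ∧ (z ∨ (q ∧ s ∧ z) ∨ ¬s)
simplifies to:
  q ∧ s ∧ z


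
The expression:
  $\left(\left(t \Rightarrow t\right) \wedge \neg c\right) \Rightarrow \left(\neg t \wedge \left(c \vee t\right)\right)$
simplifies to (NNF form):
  $c$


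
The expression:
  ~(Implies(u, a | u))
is never true.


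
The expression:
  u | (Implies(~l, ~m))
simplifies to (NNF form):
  l | u | ~m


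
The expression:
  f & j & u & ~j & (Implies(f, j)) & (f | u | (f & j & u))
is never true.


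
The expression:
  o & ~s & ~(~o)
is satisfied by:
  {o: True, s: False}


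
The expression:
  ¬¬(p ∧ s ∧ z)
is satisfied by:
  {z: True, p: True, s: True}


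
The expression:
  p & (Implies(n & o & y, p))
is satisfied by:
  {p: True}


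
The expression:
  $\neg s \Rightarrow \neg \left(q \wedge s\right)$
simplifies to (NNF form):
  $\text{True}$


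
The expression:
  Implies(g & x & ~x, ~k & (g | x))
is always true.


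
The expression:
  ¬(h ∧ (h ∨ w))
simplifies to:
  ¬h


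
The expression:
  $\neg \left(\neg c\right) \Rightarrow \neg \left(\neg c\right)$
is always true.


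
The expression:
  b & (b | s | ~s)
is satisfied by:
  {b: True}


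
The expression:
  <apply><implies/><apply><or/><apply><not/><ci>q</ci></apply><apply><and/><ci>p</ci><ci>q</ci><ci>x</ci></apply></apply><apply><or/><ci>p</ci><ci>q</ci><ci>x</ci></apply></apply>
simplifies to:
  <apply><or/><ci>p</ci><ci>q</ci><ci>x</ci></apply>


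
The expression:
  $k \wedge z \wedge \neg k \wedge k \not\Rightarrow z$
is never true.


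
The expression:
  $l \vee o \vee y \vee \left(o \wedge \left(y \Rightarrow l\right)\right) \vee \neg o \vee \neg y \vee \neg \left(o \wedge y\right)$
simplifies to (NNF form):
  $\text{True}$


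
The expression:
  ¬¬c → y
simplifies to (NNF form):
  y ∨ ¬c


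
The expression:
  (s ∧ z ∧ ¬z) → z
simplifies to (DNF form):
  True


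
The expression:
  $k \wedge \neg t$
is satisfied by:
  {k: True, t: False}


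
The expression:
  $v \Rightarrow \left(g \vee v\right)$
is always true.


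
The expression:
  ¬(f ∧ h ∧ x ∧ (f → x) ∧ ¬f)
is always true.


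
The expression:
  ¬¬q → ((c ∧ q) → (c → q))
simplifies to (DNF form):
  True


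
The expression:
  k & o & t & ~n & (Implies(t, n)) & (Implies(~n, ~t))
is never true.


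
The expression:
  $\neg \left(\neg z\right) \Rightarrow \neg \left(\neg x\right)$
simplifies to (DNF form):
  $x \vee \neg z$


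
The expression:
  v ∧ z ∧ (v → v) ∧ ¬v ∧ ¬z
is never true.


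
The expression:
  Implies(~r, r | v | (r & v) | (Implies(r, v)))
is always true.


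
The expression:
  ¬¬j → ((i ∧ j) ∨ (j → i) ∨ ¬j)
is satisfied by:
  {i: True, j: False}
  {j: False, i: False}
  {j: True, i: True}


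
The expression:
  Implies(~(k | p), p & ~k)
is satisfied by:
  {k: True, p: True}
  {k: True, p: False}
  {p: True, k: False}


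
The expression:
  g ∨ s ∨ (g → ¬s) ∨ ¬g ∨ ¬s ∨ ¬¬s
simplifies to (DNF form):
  True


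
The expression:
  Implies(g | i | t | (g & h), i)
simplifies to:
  i | (~g & ~t)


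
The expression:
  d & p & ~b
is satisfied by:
  {p: True, d: True, b: False}


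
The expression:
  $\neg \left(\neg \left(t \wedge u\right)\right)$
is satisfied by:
  {t: True, u: True}


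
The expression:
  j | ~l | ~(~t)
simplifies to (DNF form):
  j | t | ~l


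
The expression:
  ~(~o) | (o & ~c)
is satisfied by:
  {o: True}


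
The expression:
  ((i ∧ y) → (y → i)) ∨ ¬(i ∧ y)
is always true.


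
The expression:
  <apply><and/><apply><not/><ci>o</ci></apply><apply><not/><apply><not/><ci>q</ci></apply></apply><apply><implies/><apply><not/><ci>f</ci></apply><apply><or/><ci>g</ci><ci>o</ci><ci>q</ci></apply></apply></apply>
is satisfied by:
  {q: True, o: False}


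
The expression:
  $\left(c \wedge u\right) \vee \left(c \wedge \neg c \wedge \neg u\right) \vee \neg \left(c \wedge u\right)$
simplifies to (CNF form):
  $\text{True}$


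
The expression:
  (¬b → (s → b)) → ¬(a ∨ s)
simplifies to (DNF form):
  (s ∧ ¬b) ∨ (¬a ∧ ¬s)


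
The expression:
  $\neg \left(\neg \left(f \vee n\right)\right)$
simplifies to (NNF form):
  $f \vee n$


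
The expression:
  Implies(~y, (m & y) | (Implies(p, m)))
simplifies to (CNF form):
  m | y | ~p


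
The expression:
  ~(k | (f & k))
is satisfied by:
  {k: False}


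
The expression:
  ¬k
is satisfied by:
  {k: False}


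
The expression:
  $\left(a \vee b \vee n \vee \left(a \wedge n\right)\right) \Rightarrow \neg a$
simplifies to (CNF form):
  $\neg a$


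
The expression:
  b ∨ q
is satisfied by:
  {b: True, q: True}
  {b: True, q: False}
  {q: True, b: False}


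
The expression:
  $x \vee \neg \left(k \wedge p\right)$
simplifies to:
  $x \vee \neg k \vee \neg p$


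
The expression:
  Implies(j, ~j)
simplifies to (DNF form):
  ~j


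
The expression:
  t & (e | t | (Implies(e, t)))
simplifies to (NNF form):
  t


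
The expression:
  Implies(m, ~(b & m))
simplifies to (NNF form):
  ~b | ~m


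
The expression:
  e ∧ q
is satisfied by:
  {e: True, q: True}


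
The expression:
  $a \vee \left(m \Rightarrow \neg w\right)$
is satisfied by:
  {a: True, w: False, m: False}
  {w: False, m: False, a: False}
  {a: True, m: True, w: False}
  {m: True, w: False, a: False}
  {a: True, w: True, m: False}
  {w: True, a: False, m: False}
  {a: True, m: True, w: True}


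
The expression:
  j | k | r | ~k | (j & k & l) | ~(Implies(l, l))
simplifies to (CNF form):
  True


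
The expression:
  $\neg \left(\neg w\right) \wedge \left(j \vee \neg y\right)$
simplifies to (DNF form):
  $\left(j \wedge w\right) \vee \left(w \wedge \neg y\right)$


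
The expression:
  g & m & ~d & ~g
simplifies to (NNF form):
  False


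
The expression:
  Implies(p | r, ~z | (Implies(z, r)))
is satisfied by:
  {r: True, p: False, z: False}
  {p: False, z: False, r: False}
  {r: True, z: True, p: False}
  {z: True, p: False, r: False}
  {r: True, p: True, z: False}
  {p: True, r: False, z: False}
  {r: True, z: True, p: True}


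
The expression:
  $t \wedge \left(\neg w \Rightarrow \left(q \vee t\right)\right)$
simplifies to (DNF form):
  $t$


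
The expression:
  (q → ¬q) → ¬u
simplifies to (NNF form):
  q ∨ ¬u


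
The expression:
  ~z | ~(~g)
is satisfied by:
  {g: True, z: False}
  {z: False, g: False}
  {z: True, g: True}


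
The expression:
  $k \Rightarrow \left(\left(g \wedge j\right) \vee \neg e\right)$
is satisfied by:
  {g: True, j: True, k: False, e: False}
  {g: True, j: False, k: False, e: False}
  {j: True, g: False, k: False, e: False}
  {g: False, j: False, k: False, e: False}
  {e: True, g: True, j: True, k: False}
  {e: True, g: True, j: False, k: False}
  {e: True, j: True, g: False, k: False}
  {e: True, j: False, g: False, k: False}
  {g: True, k: True, j: True, e: False}
  {g: True, k: True, j: False, e: False}
  {k: True, j: True, g: False, e: False}
  {k: True, g: False, j: False, e: False}
  {e: True, g: True, k: True, j: True}


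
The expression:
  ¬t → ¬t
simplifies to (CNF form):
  True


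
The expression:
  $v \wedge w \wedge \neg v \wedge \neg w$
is never true.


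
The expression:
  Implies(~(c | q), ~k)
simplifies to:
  c | q | ~k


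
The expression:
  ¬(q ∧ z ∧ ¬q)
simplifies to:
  True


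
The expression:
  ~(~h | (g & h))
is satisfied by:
  {h: True, g: False}


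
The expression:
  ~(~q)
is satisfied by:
  {q: True}


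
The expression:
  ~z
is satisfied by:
  {z: False}


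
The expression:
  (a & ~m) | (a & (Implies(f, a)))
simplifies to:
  a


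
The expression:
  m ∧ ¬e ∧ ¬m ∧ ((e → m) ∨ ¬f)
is never true.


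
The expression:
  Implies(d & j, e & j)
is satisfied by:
  {e: True, d: False, j: False}
  {e: False, d: False, j: False}
  {j: True, e: True, d: False}
  {j: True, e: False, d: False}
  {d: True, e: True, j: False}
  {d: True, e: False, j: False}
  {d: True, j: True, e: True}


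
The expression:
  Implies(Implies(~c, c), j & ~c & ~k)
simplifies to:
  ~c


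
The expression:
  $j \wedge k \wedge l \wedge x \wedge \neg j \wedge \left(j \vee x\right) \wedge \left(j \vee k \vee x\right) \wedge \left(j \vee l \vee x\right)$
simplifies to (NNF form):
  $\text{False}$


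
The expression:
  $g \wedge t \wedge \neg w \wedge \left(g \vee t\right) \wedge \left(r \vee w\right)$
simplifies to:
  $g \wedge r \wedge t \wedge \neg w$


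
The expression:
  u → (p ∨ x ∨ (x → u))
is always true.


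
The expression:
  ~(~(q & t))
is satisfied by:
  {t: True, q: True}


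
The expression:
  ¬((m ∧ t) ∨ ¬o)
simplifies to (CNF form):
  o ∧ (¬m ∨ ¬t)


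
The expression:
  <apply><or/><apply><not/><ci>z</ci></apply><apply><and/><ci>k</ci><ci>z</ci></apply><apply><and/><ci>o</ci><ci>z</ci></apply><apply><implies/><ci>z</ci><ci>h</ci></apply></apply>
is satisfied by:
  {k: True, o: True, h: True, z: False}
  {k: True, o: True, h: False, z: False}
  {k: True, h: True, z: False, o: False}
  {k: True, h: False, z: False, o: False}
  {o: True, h: True, z: False, k: False}
  {o: True, h: False, z: False, k: False}
  {h: True, o: False, z: False, k: False}
  {h: False, o: False, z: False, k: False}
  {k: True, o: True, z: True, h: True}
  {k: True, o: True, z: True, h: False}
  {k: True, z: True, h: True, o: False}
  {k: True, z: True, h: False, o: False}
  {z: True, o: True, h: True, k: False}
  {z: True, o: True, h: False, k: False}
  {z: True, h: True, o: False, k: False}


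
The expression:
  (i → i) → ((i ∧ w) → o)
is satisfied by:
  {o: True, w: False, i: False}
  {w: False, i: False, o: False}
  {i: True, o: True, w: False}
  {i: True, w: False, o: False}
  {o: True, w: True, i: False}
  {w: True, o: False, i: False}
  {i: True, w: True, o: True}


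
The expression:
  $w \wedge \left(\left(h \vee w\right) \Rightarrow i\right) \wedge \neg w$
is never true.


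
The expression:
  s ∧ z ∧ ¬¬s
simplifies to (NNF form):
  s ∧ z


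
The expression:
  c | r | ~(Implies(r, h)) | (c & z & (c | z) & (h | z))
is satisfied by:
  {r: True, c: True}
  {r: True, c: False}
  {c: True, r: False}


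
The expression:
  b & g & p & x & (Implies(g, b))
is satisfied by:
  {p: True, b: True, x: True, g: True}


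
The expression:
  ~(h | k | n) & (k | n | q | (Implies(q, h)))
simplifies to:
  ~h & ~k & ~n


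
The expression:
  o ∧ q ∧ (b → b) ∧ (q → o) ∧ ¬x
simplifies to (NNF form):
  o ∧ q ∧ ¬x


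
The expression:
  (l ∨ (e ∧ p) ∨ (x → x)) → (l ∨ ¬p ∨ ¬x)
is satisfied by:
  {l: True, p: False, x: False}
  {p: False, x: False, l: False}
  {x: True, l: True, p: False}
  {x: True, p: False, l: False}
  {l: True, p: True, x: False}
  {p: True, l: False, x: False}
  {x: True, p: True, l: True}


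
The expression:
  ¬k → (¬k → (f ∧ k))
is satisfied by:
  {k: True}


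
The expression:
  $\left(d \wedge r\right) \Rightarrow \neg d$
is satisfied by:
  {d: False, r: False}
  {r: True, d: False}
  {d: True, r: False}


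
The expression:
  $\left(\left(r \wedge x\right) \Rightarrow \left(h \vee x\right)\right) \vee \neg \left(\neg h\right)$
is always true.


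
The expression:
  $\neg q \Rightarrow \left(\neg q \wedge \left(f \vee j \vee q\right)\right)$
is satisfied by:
  {q: True, f: True, j: True}
  {q: True, f: True, j: False}
  {q: True, j: True, f: False}
  {q: True, j: False, f: False}
  {f: True, j: True, q: False}
  {f: True, j: False, q: False}
  {j: True, f: False, q: False}


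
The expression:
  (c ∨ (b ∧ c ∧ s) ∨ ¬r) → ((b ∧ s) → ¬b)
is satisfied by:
  {r: True, s: False, b: False, c: False}
  {r: False, s: False, b: False, c: False}
  {c: True, r: True, s: False, b: False}
  {c: True, r: False, s: False, b: False}
  {b: True, r: True, s: False, c: False}
  {b: True, r: False, s: False, c: False}
  {b: True, c: True, r: True, s: False}
  {b: True, c: True, r: False, s: False}
  {s: True, r: True, c: False, b: False}
  {s: True, r: False, c: False, b: False}
  {c: True, s: True, r: True, b: False}
  {c: True, s: True, r: False, b: False}
  {b: True, s: True, r: True, c: False}


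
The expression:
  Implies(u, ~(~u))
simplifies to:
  True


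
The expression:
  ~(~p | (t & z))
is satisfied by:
  {p: True, t: False, z: False}
  {p: True, z: True, t: False}
  {p: True, t: True, z: False}


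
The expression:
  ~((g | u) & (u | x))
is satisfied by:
  {u: False, g: False, x: False}
  {x: True, u: False, g: False}
  {g: True, u: False, x: False}


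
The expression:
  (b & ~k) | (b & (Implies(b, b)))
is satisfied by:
  {b: True}


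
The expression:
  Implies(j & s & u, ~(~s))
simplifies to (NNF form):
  True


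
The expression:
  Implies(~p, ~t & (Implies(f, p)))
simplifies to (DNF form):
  p | (~f & ~t)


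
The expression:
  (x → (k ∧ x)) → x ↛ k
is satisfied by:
  {x: True, k: False}


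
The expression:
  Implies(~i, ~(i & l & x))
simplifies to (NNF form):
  True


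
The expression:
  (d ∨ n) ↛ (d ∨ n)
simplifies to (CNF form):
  False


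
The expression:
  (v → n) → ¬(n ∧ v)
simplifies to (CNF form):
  ¬n ∨ ¬v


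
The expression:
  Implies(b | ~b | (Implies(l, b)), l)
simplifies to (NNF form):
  l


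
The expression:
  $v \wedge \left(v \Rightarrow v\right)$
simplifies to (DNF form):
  $v$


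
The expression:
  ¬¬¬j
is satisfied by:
  {j: False}


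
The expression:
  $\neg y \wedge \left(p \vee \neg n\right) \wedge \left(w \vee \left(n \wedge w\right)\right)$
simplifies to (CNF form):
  $w \wedge \neg y \wedge \left(p \vee \neg n\right)$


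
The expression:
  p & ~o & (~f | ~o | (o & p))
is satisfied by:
  {p: True, o: False}


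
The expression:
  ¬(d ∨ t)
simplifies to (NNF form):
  ¬d ∧ ¬t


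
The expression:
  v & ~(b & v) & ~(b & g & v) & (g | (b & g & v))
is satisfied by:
  {g: True, v: True, b: False}


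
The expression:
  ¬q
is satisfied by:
  {q: False}


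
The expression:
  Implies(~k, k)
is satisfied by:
  {k: True}


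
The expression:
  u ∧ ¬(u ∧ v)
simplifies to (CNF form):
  u ∧ ¬v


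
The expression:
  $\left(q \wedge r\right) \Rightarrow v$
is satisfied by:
  {v: True, r: False, q: False}
  {v: False, r: False, q: False}
  {q: True, v: True, r: False}
  {q: True, v: False, r: False}
  {r: True, v: True, q: False}
  {r: True, v: False, q: False}
  {r: True, q: True, v: True}


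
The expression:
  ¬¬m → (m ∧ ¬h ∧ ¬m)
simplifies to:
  ¬m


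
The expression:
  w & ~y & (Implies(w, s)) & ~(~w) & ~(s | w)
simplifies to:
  False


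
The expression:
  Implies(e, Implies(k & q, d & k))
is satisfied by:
  {d: True, k: False, q: False, e: False}
  {d: False, k: False, q: False, e: False}
  {e: True, d: True, k: False, q: False}
  {e: True, d: False, k: False, q: False}
  {d: True, q: True, e: False, k: False}
  {q: True, e: False, k: False, d: False}
  {e: True, q: True, d: True, k: False}
  {e: True, q: True, d: False, k: False}
  {d: True, k: True, e: False, q: False}
  {k: True, e: False, q: False, d: False}
  {d: True, e: True, k: True, q: False}
  {e: True, k: True, d: False, q: False}
  {d: True, q: True, k: True, e: False}
  {q: True, k: True, e: False, d: False}
  {e: True, q: True, k: True, d: True}


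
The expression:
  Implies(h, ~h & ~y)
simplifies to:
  ~h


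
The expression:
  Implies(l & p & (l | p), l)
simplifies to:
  True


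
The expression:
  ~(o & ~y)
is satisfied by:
  {y: True, o: False}
  {o: False, y: False}
  {o: True, y: True}


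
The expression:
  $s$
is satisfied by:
  {s: True}


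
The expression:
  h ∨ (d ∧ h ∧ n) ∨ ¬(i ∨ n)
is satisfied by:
  {h: True, n: False, i: False}
  {i: True, h: True, n: False}
  {h: True, n: True, i: False}
  {i: True, h: True, n: True}
  {i: False, n: False, h: False}


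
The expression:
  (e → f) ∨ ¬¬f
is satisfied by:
  {f: True, e: False}
  {e: False, f: False}
  {e: True, f: True}


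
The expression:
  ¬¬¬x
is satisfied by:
  {x: False}


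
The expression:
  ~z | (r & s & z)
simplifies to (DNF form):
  ~z | (r & s)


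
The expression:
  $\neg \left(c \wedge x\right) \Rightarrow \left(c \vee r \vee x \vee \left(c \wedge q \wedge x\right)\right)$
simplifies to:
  $c \vee r \vee x$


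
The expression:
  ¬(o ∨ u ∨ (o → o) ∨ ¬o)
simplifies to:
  False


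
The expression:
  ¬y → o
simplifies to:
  o ∨ y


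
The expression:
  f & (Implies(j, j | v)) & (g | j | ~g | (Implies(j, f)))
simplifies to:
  f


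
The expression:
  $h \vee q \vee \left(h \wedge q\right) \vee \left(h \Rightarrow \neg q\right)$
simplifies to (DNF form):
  $\text{True}$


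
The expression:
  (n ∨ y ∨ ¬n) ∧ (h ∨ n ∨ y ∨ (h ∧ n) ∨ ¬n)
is always true.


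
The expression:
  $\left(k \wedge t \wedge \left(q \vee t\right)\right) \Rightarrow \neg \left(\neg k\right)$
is always true.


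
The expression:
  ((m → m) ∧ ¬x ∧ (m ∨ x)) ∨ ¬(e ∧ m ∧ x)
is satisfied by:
  {m: False, x: False, e: False}
  {e: True, m: False, x: False}
  {x: True, m: False, e: False}
  {e: True, x: True, m: False}
  {m: True, e: False, x: False}
  {e: True, m: True, x: False}
  {x: True, m: True, e: False}


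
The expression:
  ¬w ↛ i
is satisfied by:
  {i: False, w: False}


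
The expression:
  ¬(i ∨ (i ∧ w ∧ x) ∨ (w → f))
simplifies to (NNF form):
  w ∧ ¬f ∧ ¬i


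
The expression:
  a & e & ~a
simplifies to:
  False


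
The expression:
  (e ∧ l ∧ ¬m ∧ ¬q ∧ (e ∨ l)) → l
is always true.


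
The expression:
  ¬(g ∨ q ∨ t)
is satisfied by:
  {q: False, g: False, t: False}


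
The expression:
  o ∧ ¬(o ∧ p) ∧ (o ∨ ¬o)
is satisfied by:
  {o: True, p: False}


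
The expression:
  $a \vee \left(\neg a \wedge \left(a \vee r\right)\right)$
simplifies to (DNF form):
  $a \vee r$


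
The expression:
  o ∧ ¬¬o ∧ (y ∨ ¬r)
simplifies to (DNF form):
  (o ∧ y) ∨ (o ∧ ¬r)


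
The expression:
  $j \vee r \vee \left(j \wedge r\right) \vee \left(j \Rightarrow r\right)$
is always true.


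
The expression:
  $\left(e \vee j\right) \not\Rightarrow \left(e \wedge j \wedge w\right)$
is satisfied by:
  {j: True, w: False, e: False}
  {e: True, j: True, w: False}
  {j: True, w: True, e: False}
  {e: True, w: False, j: False}
  {e: True, w: True, j: False}


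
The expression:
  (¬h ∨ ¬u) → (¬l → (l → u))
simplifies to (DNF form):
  True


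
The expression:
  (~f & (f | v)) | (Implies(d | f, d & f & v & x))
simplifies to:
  (d | ~f) & (v | ~d) & (x | ~f)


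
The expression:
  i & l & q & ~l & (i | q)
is never true.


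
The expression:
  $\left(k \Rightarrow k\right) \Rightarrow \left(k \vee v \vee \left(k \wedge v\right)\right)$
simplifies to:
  $k \vee v$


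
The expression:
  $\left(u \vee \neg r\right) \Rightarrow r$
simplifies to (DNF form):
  $r$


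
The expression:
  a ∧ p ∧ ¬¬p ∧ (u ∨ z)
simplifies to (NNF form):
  a ∧ p ∧ (u ∨ z)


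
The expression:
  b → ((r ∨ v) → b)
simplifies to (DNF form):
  True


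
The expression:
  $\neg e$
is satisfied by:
  {e: False}


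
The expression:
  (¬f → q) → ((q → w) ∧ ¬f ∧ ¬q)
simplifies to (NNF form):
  ¬f ∧ ¬q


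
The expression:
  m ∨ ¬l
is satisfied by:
  {m: True, l: False}
  {l: False, m: False}
  {l: True, m: True}


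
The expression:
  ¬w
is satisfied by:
  {w: False}


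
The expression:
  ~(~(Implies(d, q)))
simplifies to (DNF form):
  q | ~d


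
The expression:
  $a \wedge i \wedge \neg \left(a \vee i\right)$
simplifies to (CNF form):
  $\text{False}$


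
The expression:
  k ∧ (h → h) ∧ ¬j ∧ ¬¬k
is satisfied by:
  {k: True, j: False}


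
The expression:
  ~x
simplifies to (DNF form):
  ~x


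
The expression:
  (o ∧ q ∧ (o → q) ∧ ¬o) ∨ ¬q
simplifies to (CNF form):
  ¬q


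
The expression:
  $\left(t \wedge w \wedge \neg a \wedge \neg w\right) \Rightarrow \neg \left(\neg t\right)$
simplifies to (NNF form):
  $\text{True}$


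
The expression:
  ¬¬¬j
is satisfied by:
  {j: False}


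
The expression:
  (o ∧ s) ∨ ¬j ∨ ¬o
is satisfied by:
  {s: True, o: False, j: False}
  {s: False, o: False, j: False}
  {j: True, s: True, o: False}
  {j: True, s: False, o: False}
  {o: True, s: True, j: False}
  {o: True, s: False, j: False}
  {o: True, j: True, s: True}


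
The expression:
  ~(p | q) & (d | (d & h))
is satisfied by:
  {d: True, q: False, p: False}


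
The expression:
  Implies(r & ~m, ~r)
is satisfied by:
  {m: True, r: False}
  {r: False, m: False}
  {r: True, m: True}


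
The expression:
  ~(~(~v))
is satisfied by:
  {v: False}


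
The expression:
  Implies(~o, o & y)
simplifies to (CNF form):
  o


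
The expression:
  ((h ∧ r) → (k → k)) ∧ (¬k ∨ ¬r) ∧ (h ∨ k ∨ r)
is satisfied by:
  {h: True, k: False, r: False}
  {r: True, h: True, k: False}
  {r: True, k: False, h: False}
  {h: True, k: True, r: False}
  {k: True, r: False, h: False}


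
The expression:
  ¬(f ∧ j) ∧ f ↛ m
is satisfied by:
  {f: True, j: False, m: False}


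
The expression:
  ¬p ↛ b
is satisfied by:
  {b: True, p: False}
  {p: False, b: False}
  {p: True, b: True}


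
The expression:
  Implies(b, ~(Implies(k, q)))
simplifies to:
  ~b | (k & ~q)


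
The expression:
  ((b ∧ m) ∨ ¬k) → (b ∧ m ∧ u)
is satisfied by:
  {k: True, u: True, m: False, b: False}
  {k: True, u: False, m: False, b: False}
  {b: True, k: True, u: True, m: False}
  {b: True, k: True, u: False, m: False}
  {m: True, k: True, u: True, b: False}
  {m: True, k: True, u: False, b: False}
  {m: True, k: True, b: True, u: True}
  {b: True, m: True, u: True, k: False}


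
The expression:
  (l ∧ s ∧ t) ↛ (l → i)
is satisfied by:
  {t: True, s: True, l: True, i: False}


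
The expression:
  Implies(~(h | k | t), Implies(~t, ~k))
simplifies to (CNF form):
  True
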